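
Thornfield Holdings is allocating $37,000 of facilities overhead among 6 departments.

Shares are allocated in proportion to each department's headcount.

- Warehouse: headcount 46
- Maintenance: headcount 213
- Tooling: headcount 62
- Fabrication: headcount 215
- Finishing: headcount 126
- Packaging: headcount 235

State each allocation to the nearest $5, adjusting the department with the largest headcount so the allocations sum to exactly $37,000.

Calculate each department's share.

Warehouse: $1,895; Maintenance: $8,785; Tooling: $2,555; Fabrication: $8,870; Finishing: $5,195; Packaging: $9,700

Headcount total: 897.
Proportional shares: Warehouse 46/897 × $37,000 = 1,897.44; Maintenance 213/897 × $37,000 = 8,785.95; Tooling 62/897 × $37,000 = 2,557.41; Fabrication 215/897 × $37,000 = 8,868.45; Finishing 126/897 × $37,000 = 5,197.32; Packaging 235/897 × $37,000 = 9,693.42.
At nearest $5: Warehouse $1,895; Maintenance $8,785; Tooling $2,555; Fabrication $8,870; Finishing $5,195; Packaging $9,695. Sum = $36,995.
Difference $37,000 − $36,995 = +$5 applied to largest headcount (Packaging): Packaging becomes $9,700.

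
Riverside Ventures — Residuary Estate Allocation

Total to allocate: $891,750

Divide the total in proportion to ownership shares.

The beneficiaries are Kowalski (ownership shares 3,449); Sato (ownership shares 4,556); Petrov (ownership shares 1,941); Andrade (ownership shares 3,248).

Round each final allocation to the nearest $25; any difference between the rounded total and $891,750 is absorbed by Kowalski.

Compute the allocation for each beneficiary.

Combined ownership shares = 13,194.
Proportional shares: Kowalski 3,449/13,194 × $891,750 = 233,109.42; Sato 4,556/13,194 × $891,750 = 307,928.83; Petrov 1,941/13,194 × $891,750 = 131,187.41; Andrade 3,248/13,194 × $891,750 = 219,524.33.
After rounding ($25): Kowalski $233,100; Sato $307,925; Petrov $131,175; Andrade $219,525. Sum = $891,725.
Difference $891,750 − $891,725 = +$25 applied to Kowalski: Kowalski becomes $233,125.

Kowalski: $233,125; Sato: $307,925; Petrov: $131,175; Andrade: $219,525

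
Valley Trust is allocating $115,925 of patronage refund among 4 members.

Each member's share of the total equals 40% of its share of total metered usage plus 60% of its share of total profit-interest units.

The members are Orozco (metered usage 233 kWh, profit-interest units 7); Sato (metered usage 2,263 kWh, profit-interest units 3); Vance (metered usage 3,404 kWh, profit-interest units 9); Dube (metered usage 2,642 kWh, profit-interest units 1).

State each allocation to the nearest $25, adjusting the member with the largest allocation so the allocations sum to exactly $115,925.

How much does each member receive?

Orozco: $25,600 | Sato: $22,725 | Vance: $49,775 | Dube: $17,825

Totals — metered usage 8,542, profit-interest units 20.
Blended shares (40% metered usage + 60% profit-interest units): Orozco 0.2209; Sato 0.1960; Vance 0.4294; Dube 0.1537.
Pro-rata amounts: Orozco 25,609.08; Sato 22,717.88; Vance 49,778.27; Dube 17,819.77.
At nearest $25: Orozco $25,600; Sato $22,725; Vance $49,775; Dube $17,825. Sum = $115,925.
Rounded total matches; no reconciliation needed.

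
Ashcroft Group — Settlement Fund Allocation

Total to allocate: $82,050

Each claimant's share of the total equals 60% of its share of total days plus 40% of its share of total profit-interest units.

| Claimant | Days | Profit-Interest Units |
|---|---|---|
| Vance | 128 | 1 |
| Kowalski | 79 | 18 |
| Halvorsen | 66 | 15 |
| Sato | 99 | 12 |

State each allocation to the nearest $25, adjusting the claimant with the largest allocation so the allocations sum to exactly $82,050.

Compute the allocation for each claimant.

Vance: $17,650 | Kowalski: $23,300 | Halvorsen: $19,425 | Sato: $21,675

Totals — days 372, profit-interest units 46.
Combined weights (60% days + 40% profit-interest units): Vance 0.2151; Kowalski 0.2839; Halvorsen 0.2369; Sato 0.2640.
Unrounded shares: Vance 17,652.83; Kowalski 23,297.37; Halvorsen 19,436.53; Sato 21,663.27.
At nearest $25: Vance $17,650; Kowalski $23,300; Halvorsen $19,425; Sato $21,675. Sum = $82,050.
No rounding difference to absorb.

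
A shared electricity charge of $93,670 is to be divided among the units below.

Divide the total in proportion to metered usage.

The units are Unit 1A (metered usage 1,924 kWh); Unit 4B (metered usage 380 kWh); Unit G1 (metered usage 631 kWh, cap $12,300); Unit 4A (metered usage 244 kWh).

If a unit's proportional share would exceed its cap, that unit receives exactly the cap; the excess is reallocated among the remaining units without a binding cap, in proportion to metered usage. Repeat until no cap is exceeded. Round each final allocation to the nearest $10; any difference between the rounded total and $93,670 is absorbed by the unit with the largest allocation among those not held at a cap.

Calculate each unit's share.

Unit 1A: $61,440 | Unit 4B: $12,140 | Unit G1: $12,300 | Unit 4A: $7,790

Sum of metered usage: 3,179.
Pro-rata shares before constraints: Unit 1A 56,691.12; Unit 4B 11,196.79; Unit G1 18,592.57; Unit 4A 7,189.52.
Capped: Unit G1 ($12,300); remaining pool $81,370 reallocated over remaining metered usage 2,548.
Remaining shares: Unit 1A 61,442.65 → $61,440; Unit 4B 12,135.24 → $12,140; Unit 4A 7,792.10 → $7,790.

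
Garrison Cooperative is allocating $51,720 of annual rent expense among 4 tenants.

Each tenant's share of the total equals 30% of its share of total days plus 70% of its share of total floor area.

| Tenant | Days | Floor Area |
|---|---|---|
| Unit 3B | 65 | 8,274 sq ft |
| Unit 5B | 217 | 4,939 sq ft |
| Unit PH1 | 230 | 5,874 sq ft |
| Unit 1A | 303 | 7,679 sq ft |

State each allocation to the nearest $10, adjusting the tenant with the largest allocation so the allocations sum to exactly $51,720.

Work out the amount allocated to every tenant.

Unit 3B: $12,430; Unit 5B: $10,810; Unit PH1: $12,320; Unit 1A: $16,160

Days total 815; floor area total 26,766.
Combined weights (30% days + 70% floor area): Unit 3B 0.2403; Unit 5B 0.2090; Unit PH1 0.2383; Unit 1A 0.3124.
Raw shares: Unit 3B 12,428.98; Unit 5B 10,811.80; Unit PH1 12,323.99; Unit 1A 16,155.23.
After rounding ($10): Unit 3B $12,430; Unit 5B $10,810; Unit PH1 $12,320; Unit 1A $16,160. Sum = $51,720.
Rounded total matches; no reconciliation needed.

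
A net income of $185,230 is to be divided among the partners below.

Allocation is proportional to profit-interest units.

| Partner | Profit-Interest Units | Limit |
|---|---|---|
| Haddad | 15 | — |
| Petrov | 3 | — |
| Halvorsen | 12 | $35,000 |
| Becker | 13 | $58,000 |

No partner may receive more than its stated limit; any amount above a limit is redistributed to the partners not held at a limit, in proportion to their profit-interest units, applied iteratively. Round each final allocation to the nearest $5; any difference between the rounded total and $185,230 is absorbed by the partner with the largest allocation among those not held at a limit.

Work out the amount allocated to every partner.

Sum of profit-interest units: 43.
Pro-rata shares before constraints: Haddad 64,615.12; Petrov 12,923.02; Halvorsen 51,692.09; Becker 55,999.77.
Cap binds for Halvorsen ($35,000); residual $150,230 reallocated over remaining profit-interest units 31.
Cap binds for Becker ($58,000); residual $92,230 reallocated over remaining profit-interest units 18.
Redistributed shares: Haddad 76,858.33 → $76,860; Petrov 15,371.67 → $15,370.

Haddad: $76,860 · Petrov: $15,370 · Halvorsen: $35,000 · Becker: $58,000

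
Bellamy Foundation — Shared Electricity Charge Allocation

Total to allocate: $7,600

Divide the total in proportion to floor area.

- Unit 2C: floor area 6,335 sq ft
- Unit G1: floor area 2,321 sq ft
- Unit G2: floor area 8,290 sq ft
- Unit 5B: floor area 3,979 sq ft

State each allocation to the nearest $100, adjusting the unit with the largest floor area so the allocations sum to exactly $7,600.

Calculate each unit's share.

Sum of floor area: 20,925.
Raw shares: Unit 2C 6,335/20,925 × $7,600 = 2,300.88; Unit G1 2,321/20,925 × $7,600 = 842.99; Unit G2 8,290/20,925 × $7,600 = 3,010.94; Unit 5B 3,979/20,925 × $7,600 = 1,445.18.
At nearest $100: Unit 2C $2,300; Unit G1 $800; Unit G2 $3,000; Unit 5B $1,400. Sum = $7,500.
Difference $7,600 − $7,500 = +$100 applied to largest floor area (Unit G2): Unit G2 becomes $3,100.

Unit 2C: $2,300; Unit G1: $800; Unit G2: $3,100; Unit 5B: $1,400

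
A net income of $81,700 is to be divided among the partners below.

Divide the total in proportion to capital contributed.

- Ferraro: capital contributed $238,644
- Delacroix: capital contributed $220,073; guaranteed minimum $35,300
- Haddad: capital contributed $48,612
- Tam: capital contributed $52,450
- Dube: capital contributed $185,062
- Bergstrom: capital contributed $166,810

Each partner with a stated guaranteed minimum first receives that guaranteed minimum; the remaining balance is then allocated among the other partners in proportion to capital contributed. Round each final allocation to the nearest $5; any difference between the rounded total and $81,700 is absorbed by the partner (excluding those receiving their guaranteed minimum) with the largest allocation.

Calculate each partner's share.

Ferraro: $16,015 · Delacroix: $35,300 · Haddad: $3,260 · Tam: $3,520 · Dube: $12,415 · Bergstrom: $11,190

Guaranteed amounts: Delacroix $35,300. Balance $46,400.
Balance split over remaining capital contributed 691,578: Ferraro 16,011.33 → $16,010; Haddad 3,261.52 → $3,260; Tam 3,519.02 → $3,520; Dube 12,416.35 → $12,415; Bergstrom 11,191.77 → $11,190.
Rounding difference +$5 applied to Ferraro → $16,015.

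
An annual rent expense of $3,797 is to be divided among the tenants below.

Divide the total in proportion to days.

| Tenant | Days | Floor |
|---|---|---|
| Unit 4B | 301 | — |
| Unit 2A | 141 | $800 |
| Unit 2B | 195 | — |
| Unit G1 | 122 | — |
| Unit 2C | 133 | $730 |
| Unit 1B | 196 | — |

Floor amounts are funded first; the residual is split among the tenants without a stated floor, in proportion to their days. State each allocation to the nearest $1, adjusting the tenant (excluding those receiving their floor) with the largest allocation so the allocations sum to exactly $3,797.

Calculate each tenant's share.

Guaranteed amounts: Unit 2A $800; Unit 2C $730. Residual $2,267.
Residual split over remaining days 814: Unit 4B 838.29 → $838; Unit 2B 543.08 → $543; Unit G1 339.77 → $340; Unit 1B 545.86 → $546.

Unit 4B: $838; Unit 2A: $800; Unit 2B: $543; Unit G1: $340; Unit 2C: $730; Unit 1B: $546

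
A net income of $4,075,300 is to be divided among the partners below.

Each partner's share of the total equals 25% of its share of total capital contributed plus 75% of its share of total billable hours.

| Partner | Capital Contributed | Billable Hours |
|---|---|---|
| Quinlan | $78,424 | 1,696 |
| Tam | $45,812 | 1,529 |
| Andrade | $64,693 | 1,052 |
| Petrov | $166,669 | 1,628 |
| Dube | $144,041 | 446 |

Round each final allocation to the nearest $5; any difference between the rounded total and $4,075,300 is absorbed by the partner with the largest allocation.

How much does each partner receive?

Quinlan: $976,130; Tam: $829,260; Andrade: $638,200; Petrov: $1,123,350; Dube: $508,360

Capital contributed total 499,639; billable hours total 6,351.
Blended shares (25% capital contributed + 75% billable hours): Quinlan 0.2395; Tam 0.2035; Andrade 0.1566; Petrov 0.2756; Dube 0.1247.
Pro-rata amounts: Quinlan 976,131.14; Tam 829,261.06; Andrade 638,201.25; Petrov 1,123,347.88; Dube 508,358.66.
At nearest $5: Quinlan $976,130; Tam $829,260; Andrade $638,200; Petrov $1,123,350; Dube $508,360. Sum = $4,075,300.
No rounding difference to absorb.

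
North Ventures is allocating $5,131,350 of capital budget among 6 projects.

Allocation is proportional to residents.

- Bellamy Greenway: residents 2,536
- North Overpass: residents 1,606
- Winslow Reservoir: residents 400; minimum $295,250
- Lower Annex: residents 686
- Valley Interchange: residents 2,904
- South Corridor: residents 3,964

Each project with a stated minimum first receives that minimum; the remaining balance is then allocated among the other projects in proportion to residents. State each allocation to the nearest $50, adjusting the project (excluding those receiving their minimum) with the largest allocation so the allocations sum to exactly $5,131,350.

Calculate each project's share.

Fund the minimums — Winslow Reservoir $295,250. Remaining pool $4,836,100.
Remaining pool split over remaining residents 11,696: Bellamy Greenway 1,048,593.50 → $1,048,600; North Overpass 664,054.09 → $664,050; Lower Annex 283,649.50 → $283,650; Valley Interchange 1,200,755.34 → $1,200,750; South Corridor 1,639,047.57 → $1,639,050.

Bellamy Greenway: $1,048,600; North Overpass: $664,050; Winslow Reservoir: $295,250; Lower Annex: $283,650; Valley Interchange: $1,200,750; South Corridor: $1,639,050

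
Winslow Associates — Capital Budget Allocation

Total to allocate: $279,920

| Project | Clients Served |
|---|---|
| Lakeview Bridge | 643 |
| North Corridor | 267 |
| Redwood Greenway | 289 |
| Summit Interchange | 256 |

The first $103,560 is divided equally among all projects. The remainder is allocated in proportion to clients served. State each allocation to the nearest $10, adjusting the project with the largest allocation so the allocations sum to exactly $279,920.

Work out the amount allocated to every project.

Lakeview Bridge: $103,830; North Corridor: $58,250; Redwood Greenway: $60,920; Summit Interchange: $56,920

Equal tier: $103,560 ÷ 4 = $25,890 apiece.
Remainder $176,360 by clients served (total 1,455): Lakeview Bridge 77,937.79 → $77,940; North Corridor 32,362.97 → $32,360; Redwood Greenway 35,029.58 → $35,030; Summit Interchange 31,029.66 → $31,030.
Totals: Lakeview Bridge $25,890 + $77,940 = $103,830; North Corridor $25,890 + $32,360 = $58,250; Redwood Greenway $25,890 + $35,030 = $60,920; Summit Interchange $25,890 + $31,030 = $56,920.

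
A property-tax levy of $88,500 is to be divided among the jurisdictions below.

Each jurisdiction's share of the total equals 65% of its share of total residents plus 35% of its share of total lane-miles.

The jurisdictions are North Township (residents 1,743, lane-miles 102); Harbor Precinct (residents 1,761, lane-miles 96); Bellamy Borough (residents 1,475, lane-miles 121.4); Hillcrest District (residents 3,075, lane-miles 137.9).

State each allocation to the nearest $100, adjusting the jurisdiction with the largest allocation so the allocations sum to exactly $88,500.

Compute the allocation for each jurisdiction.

Totals — residents 8,054, lane-miles 457.3.
Blended shares (65% residents + 35% lane-miles): North Township 0.2187; Harbor Precinct 0.2156; Bellamy Borough 0.2120; Hillcrest District 0.3537.
Pro-rata amounts: North Township 19,358.15; Harbor Precinct 19,080.31; Bellamy Borough 18,758.03; Hillcrest District 31,303.51.
Rounded to nearest $100: North Township $19,400; Harbor Precinct $19,100; Bellamy Borough $18,800; Hillcrest District $31,300. Sum = $88,600.
Difference $88,500 − $88,600 = −$100 applied to largest allocation (Hillcrest District): Hillcrest District becomes $31,200.

North Township: $19,400 · Harbor Precinct: $19,100 · Bellamy Borough: $18,800 · Hillcrest District: $31,200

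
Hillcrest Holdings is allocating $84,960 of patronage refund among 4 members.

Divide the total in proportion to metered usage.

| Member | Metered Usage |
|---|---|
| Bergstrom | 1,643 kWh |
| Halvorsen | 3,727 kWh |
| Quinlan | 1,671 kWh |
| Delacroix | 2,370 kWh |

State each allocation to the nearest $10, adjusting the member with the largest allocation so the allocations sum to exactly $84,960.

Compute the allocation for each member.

Bergstrom: $14,830 | Halvorsen: $33,640 | Quinlan: $15,090 | Delacroix: $21,400

Combined metered usage = 9,411.
Pro-rata amounts: Bergstrom 1,643/9,411 × $84,960 = 14,832.57; Halvorsen 3,727/9,411 × $84,960 = 33,646.36; Quinlan 1,671/9,411 × $84,960 = 15,085.34; Delacroix 2,370/9,411 × $84,960 = 21,395.73.
After rounding ($10): Bergstrom $14,830; Halvorsen $33,650; Quinlan $15,090; Delacroix $21,400. Sum = $84,970.
Difference $84,960 − $84,970 = −$10 applied to largest allocation (Halvorsen): Halvorsen becomes $33,640.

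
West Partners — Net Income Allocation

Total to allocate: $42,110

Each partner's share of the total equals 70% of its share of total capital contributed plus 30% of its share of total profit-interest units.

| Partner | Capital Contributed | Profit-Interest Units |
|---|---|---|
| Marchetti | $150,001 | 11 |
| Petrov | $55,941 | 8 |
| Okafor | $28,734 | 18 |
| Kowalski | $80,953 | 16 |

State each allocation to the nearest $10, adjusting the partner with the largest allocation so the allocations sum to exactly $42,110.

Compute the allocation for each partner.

Marchetti: $16,640 · Petrov: $7,130 · Okafor: $6,970 · Kowalski: $11,370

Capital contributed total 315,629; profit-interest units total 53.
Composite weights (70% capital contributed + 30% profit-interest units): Marchetti 0.3949; Petrov 0.1693; Okafor 0.1656; Kowalski 0.2701.
Proportional shares: Marchetti 16,630.73; Petrov 7,131.27; Okafor 6,973.96; Kowalski 11,374.04.
Rounded to nearest $10: Marchetti $16,630; Petrov $7,130; Okafor $6,970; Kowalski $11,370. Sum = $42,100.
Difference $42,110 − $42,100 = +$10 applied to largest allocation (Marchetti): Marchetti becomes $16,640.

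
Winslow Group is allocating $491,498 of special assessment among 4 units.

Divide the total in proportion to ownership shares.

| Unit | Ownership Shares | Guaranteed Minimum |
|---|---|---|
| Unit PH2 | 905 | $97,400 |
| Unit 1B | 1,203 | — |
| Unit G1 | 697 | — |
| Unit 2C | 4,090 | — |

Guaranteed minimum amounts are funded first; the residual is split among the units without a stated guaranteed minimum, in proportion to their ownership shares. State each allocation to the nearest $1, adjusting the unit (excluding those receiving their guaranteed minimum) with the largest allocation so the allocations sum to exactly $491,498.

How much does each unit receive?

Minimums first: Unit PH2 $97,400. Balance $394,098.
Balance split over remaining ownership shares 5,990: Unit 1B 79,148.56 → $79,149; Unit G1 45,857.48 → $45,857; Unit 2C 269,091.96 → $269,092.

Unit PH2: $97,400 | Unit 1B: $79,149 | Unit G1: $45,857 | Unit 2C: $269,092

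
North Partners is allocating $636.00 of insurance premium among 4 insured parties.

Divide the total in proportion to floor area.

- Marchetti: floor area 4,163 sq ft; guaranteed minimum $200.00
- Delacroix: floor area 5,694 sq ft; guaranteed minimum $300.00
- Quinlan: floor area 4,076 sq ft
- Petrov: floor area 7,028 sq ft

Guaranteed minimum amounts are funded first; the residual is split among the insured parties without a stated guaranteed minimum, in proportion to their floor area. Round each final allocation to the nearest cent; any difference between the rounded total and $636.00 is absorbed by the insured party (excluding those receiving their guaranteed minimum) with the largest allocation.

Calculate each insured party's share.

Minimums first: Marchetti $200.00; Delacroix $300.00. Balance $136.00.
Balance split over remaining floor area 11,104: Quinlan 49.9222 → $49.92; Petrov 86.0778 → $86.08.

Marchetti: $200.00 | Delacroix: $300.00 | Quinlan: $49.92 | Petrov: $86.08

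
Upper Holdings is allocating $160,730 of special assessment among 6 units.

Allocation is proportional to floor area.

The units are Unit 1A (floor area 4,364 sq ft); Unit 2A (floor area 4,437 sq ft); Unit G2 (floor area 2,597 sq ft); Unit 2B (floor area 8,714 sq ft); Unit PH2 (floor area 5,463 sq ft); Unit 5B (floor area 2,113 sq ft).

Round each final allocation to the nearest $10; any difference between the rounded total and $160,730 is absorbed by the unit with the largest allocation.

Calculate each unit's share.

Unit 1A: $25,330 | Unit 2A: $25,760 | Unit G2: $15,080 | Unit 2B: $50,580 | Unit PH2: $31,710 | Unit 5B: $12,270

Floor area total: 27,688.
Unrounded shares: Unit 1A 4,364/27,688 × $160,730 = 25,333.20; Unit 2A 4,437/27,688 × $160,730 = 25,756.97; Unit G2 2,597/27,688 × $160,730 = 15,075.69; Unit 2B 8,714/27,688 × $160,730 = 50,585.14; Unit PH2 5,463/27,688 × $160,730 = 31,712.94; Unit 5B 2,113/27,688 × $160,730 = 12,266.05.
At nearest $10: Unit 1A $25,330; Unit 2A $25,760; Unit G2 $15,080; Unit 2B $50,590; Unit PH2 $31,710; Unit 5B $12,270. Sum = $160,740.
Difference $160,730 − $160,740 = −$10 applied to largest allocation (Unit 2B): Unit 2B becomes $50,580.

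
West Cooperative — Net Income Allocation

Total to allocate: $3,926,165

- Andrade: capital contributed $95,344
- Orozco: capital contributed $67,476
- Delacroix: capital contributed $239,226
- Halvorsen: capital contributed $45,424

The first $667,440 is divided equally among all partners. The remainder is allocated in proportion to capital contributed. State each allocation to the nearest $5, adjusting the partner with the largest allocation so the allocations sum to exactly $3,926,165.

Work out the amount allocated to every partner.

$667,440 shared equally gives $166,860 per partner.
Remainder $3,258,725 by capital contributed (total 447,470): Andrade 694,347.95 → $694,350; Orozco 491,397.70 → $491,400; Delacroix 1,742,176.56 → $1,742,175; Halvorsen 330,802.79 → $330,805.
Rounding difference −$5 on remainder applied to Delacroix.
Totals: Andrade $166,860 + $694,350 = $861,210; Orozco $166,860 + $491,400 = $658,260; Delacroix $166,860 + $1,742,170 = $1,909,030; Halvorsen $166,860 + $330,805 = $497,665.

Andrade: $861,210 | Orozco: $658,260 | Delacroix: $1,909,030 | Halvorsen: $497,665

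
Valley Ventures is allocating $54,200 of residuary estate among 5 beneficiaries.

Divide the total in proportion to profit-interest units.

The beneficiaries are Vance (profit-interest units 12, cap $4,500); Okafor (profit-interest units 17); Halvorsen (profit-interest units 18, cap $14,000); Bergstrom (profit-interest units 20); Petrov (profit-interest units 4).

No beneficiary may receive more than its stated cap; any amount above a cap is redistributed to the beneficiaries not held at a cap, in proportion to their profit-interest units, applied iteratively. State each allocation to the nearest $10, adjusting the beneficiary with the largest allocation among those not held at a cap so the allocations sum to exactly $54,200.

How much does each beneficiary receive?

Profit-interest units total: 71.
Unconstrained shares: Vance 9,160.56; Okafor 12,977.46; Halvorsen 13,740.85; Bergstrom 15,267.61; Petrov 3,053.52.
Capped: Vance ($4,500); balance $49,700 reallocated over remaining profit-interest units 59.
Capped: Halvorsen ($14,000); balance $35,700 reallocated over remaining profit-interest units 41.
Remaining shares: Okafor 14,802.44 → $14,800; Bergstrom 17,414.63 → $17,410; Petrov 3,482.93 → $3,480.
Rounding difference +$10 applied to Bergstrom → $17,420.

Vance: $4,500 · Okafor: $14,800 · Halvorsen: $14,000 · Bergstrom: $17,420 · Petrov: $3,480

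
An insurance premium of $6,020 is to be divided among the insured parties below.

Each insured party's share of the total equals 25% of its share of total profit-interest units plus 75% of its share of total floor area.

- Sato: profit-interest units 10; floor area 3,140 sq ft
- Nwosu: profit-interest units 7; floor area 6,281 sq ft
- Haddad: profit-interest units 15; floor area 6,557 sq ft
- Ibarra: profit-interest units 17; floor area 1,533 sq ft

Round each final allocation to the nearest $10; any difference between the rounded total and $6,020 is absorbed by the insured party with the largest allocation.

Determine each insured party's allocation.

Totals — profit-interest units 49, floor area 17,511.
Composite weights (25% profit-interest units + 75% floor area): Sato 0.1855; Nwosu 0.3047; Haddad 0.3574; Ibarra 0.1524.
Raw shares: Sato 1,116.75; Nwosu 1,834.48; Haddad 2,151.36; Ibarra 917.41.
Rounded to nearest $10: Sato $1,120; Nwosu $1,830; Haddad $2,150; Ibarra $920. Sum = $6,020.
No rounding difference to absorb.

Sato: $1,120; Nwosu: $1,830; Haddad: $2,150; Ibarra: $920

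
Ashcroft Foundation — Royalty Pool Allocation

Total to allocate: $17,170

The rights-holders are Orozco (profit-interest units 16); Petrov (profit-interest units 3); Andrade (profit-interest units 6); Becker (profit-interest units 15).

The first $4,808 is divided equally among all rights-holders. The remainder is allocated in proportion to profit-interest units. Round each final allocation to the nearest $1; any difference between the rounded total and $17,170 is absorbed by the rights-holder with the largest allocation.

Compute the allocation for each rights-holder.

$4,808 shared equally gives $1,202 per rights-holder.
Remainder $12,362 by profit-interest units (total 40): Orozco 4,944.80 → $4,945; Petrov 927.15 → $927; Andrade 1,854.30 → $1,854; Becker 4,635.75 → $4,636.
Totals: Orozco $1,202 + $4,945 = $6,147; Petrov $1,202 + $927 = $2,129; Andrade $1,202 + $1,854 = $3,056; Becker $1,202 + $4,636 = $5,838.

Orozco: $6,147; Petrov: $2,129; Andrade: $3,056; Becker: $5,838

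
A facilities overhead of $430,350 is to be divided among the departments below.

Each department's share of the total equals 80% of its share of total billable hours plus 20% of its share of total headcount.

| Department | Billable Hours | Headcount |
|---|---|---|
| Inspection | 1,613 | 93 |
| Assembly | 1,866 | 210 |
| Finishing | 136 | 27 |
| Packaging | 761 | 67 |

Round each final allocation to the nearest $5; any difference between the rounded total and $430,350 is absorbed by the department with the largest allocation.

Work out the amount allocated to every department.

Inspection: $147,065 | Assembly: $192,335 | Finishing: $16,555 | Packaging: $74,395

Billable hours total 4,376; headcount total 397.
Combined weights (80% billable hours + 20% headcount): Inspection 0.3417; Assembly 0.4469; Finishing 0.0385; Packaging 0.1729.
Raw shares: Inspection 147,064.61; Assembly 192,334.99; Finishing 16,553.37; Packaging 74,397.03.
After rounding ($5): Inspection $147,065; Assembly $192,335; Finishing $16,555; Packaging $74,395. Sum = $430,350.
Rounded total matches; no reconciliation needed.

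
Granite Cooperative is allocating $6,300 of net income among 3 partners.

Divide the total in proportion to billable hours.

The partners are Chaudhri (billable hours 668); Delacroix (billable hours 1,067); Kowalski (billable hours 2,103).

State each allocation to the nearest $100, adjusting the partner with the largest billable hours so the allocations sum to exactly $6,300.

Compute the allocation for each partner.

Chaudhri: $1,100 | Delacroix: $1,800 | Kowalski: $3,400

Total billable hours = 3,838.
Raw shares: Chaudhri 668/3,838 × $6,300 = 1,096.51; Delacroix 1,067/3,838 × $6,300 = 1,751.46; Kowalski 2,103/3,838 × $6,300 = 3,452.03.
After rounding ($100): Chaudhri $1,100; Delacroix $1,800; Kowalski $3,500. Sum = $6,400.
Difference $6,300 − $6,400 = −$100 applied to largest billable hours (Kowalski): Kowalski becomes $3,400.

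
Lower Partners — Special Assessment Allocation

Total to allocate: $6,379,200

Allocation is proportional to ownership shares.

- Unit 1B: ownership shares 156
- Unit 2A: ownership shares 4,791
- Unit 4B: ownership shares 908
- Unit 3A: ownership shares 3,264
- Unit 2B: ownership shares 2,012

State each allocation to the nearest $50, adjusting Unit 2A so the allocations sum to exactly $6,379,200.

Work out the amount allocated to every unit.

Total ownership shares = 11,131.
Pro-rata amounts: Unit 1B 156/11,131 × $6,379,200 = 89,403.93; Unit 2A 4,791/11,131 × $6,379,200 = 2,745,732.39; Unit 4B 908/11,131 × $6,379,200 = 520,376.75; Unit 3A 3,264/11,131 × $6,379,200 = 1,870,605.41; Unit 2B 2,012/11,131 × $6,379,200 = 1,153,081.52.
Rounded to nearest $50: Unit 1B $89,400; Unit 2A $2,745,750; Unit 4B $520,400; Unit 3A $1,870,600; Unit 2B $1,153,100. Sum = $6,379,250.
Difference $6,379,200 − $6,379,250 = −$50 applied to Unit 2A: Unit 2A becomes $2,745,700.

Unit 1B: $89,400; Unit 2A: $2,745,700; Unit 4B: $520,400; Unit 3A: $1,870,600; Unit 2B: $1,153,100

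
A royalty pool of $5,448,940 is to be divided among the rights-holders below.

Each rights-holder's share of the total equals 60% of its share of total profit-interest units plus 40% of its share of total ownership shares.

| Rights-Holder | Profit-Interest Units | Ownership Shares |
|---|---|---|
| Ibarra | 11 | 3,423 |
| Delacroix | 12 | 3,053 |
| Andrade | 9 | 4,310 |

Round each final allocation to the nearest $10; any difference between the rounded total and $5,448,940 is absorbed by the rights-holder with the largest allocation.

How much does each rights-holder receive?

Ibarra: $1,815,550 | Delacroix: $1,842,940 | Andrade: $1,790,450

Totals — profit-interest units 32, ownership shares 10,786.
Combined weights (60% profit-interest units + 40% ownership shares): Ibarra 0.3332; Delacroix 0.3382; Andrade 0.3286.
Pro-rata amounts: Ibarra 1,815,545.03; Delacroix 1,842,945.07; Andrade 1,790,449.90.
At nearest $10: Ibarra $1,815,550; Delacroix $1,842,950; Andrade $1,790,450. Sum = $5,448,950.
Difference $5,448,940 − $5,448,950 = −$10 applied to largest allocation (Delacroix): Delacroix becomes $1,842,940.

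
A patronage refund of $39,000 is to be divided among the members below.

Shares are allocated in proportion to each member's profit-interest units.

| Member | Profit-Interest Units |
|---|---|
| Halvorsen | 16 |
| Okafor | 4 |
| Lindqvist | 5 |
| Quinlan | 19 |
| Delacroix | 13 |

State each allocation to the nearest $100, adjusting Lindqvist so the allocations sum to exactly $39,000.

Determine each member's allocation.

Halvorsen: $10,900 | Okafor: $2,700 | Lindqvist: $3,500 | Quinlan: $13,000 | Delacroix: $8,900

Profit-interest units total: 57.
Raw shares: Halvorsen 16/57 × $39,000 = 10,947.37; Okafor 4/57 × $39,000 = 2,736.84; Lindqvist 5/57 × $39,000 = 3,421.05; Quinlan 19/57 × $39,000 = 13,000.00; Delacroix 13/57 × $39,000 = 8,894.74.
Rounded to nearest $100: Halvorsen $10,900; Okafor $2,700; Lindqvist $3,400; Quinlan $13,000; Delacroix $8,900. Sum = $38,900.
Difference $39,000 − $38,900 = +$100 applied to Lindqvist: Lindqvist becomes $3,500.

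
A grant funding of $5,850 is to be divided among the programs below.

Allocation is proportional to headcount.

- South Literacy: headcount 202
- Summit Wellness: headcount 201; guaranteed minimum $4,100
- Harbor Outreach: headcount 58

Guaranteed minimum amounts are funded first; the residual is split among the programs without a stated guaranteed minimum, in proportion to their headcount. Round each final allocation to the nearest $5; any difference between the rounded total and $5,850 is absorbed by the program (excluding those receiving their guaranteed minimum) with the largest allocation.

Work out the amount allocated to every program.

South Literacy: $1,360 · Summit Wellness: $4,100 · Harbor Outreach: $390

Minimums first: Summit Wellness $4,100. Remaining pool $1,750.
Remaining pool split over remaining headcount 260: South Literacy 1,359.62 → $1,360; Harbor Outreach 390.38 → $390.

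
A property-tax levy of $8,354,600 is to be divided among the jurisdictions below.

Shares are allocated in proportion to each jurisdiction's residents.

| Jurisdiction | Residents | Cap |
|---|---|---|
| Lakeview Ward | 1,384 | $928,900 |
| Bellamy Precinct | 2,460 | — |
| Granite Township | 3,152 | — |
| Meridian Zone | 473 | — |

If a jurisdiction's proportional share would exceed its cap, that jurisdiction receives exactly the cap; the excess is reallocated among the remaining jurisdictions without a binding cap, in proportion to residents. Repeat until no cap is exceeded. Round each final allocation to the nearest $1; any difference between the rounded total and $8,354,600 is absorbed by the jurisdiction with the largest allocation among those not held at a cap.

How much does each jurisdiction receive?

Combined residents = 7,469.
Proportional shares (ignoring caps): Lakeview Ward 1,548,101.00; Bellamy Precinct 2,751,682.42; Granite Township 3,525,732.92; Meridian Zone 529,083.65.
Cap binds for Lakeview Ward ($928,900); remaining pool $7,425,700 reallocated over remaining residents 6,085.
Remaining shares: Bellamy Precinct 3,002,008.55 → $3,002,009; Granite Township 3,846,475.99 → $3,846,476; Meridian Zone 577,215.46 → $577,215.

Lakeview Ward: $928,900 | Bellamy Precinct: $3,002,009 | Granite Township: $3,846,476 | Meridian Zone: $577,215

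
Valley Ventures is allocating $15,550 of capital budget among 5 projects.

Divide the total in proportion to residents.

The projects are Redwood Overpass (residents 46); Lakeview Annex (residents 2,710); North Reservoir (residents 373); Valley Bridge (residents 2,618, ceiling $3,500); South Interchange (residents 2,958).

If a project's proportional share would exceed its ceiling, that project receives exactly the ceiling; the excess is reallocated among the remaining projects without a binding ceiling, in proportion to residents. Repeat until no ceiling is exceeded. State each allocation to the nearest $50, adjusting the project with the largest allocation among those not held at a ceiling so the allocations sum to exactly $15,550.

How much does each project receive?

Total residents = 8,705.
Pro-rata shares before constraints: Redwood Overpass 82.17; Lakeview Annex 4,840.95; North Reservoir 666.30; Valley Bridge 4,676.61; South Interchange 5,283.96.
Capped: Valley Bridge ($3,500); remaining pool $12,050 reallocated over remaining residents 6,087.
Shares after redistribution: Redwood Overpass 91.06 → $100; Lakeview Annex 5,364.79 → $5,350; North Reservoir 738.40 → $750; South Interchange 5,855.74 → $5,850.

Redwood Overpass: $100 | Lakeview Annex: $5,350 | North Reservoir: $750 | Valley Bridge: $3,500 | South Interchange: $5,850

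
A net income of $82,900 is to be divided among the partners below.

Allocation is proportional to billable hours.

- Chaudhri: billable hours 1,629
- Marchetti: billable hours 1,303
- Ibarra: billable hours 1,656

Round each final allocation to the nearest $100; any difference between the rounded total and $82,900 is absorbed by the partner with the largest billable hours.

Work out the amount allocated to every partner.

Chaudhri: $29,400 | Marchetti: $23,500 | Ibarra: $30,000

Billable hours total: 4,588.
Pro-rata amounts: Chaudhri 1,629/4,588 × $82,900 = 29,434.20; Marchetti 1,303/4,588 × $82,900 = 23,543.74; Ibarra 1,656/4,588 × $82,900 = 29,922.06.
Rounded to nearest $100: Chaudhri $29,400; Marchetti $23,500; Ibarra $29,900. Sum = $82,800.
Difference $82,900 − $82,800 = +$100 applied to largest billable hours (Ibarra): Ibarra becomes $30,000.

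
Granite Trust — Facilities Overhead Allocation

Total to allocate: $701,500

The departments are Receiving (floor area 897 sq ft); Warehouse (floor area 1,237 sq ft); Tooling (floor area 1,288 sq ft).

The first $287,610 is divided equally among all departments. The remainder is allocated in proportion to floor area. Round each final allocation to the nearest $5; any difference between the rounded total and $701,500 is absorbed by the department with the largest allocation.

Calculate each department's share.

Receiving: $204,360; Warehouse: $245,485; Tooling: $251,655

$287,610 shared equally gives $95,870 per department.
Remainder $413,890 by floor area (total 3,422): Receiving 108,491.91 → $108,490; Warehouse 149,614.82 → $149,615; Tooling 155,783.26 → $155,785.
Totals: Receiving $95,870 + $108,490 = $204,360; Warehouse $95,870 + $149,615 = $245,485; Tooling $95,870 + $155,785 = $251,655.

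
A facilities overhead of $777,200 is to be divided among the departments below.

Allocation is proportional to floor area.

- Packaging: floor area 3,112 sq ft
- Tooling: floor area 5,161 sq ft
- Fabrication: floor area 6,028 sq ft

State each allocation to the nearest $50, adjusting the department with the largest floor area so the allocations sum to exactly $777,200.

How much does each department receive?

Combined floor area = 3,112 + 5,161 + 6,028 = 14,301.
Unrounded shares: Packaging 169,124.29; Tooling 280,478.93; Fabrication 327,596.78.
After rounding ($50): Packaging $169,100; Tooling $280,500; Fabrication $327,600. Sum = $777,200.
No rounding difference to absorb.

Packaging: $169,100 · Tooling: $280,500 · Fabrication: $327,600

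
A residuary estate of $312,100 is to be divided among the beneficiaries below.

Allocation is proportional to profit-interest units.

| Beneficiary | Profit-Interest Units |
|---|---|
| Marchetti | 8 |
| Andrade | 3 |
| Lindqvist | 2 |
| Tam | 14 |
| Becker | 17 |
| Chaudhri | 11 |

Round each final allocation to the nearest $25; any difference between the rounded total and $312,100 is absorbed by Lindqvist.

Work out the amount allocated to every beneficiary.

Marchetti: $45,400; Andrade: $17,025; Lindqvist: $11,325; Tam: $79,450; Becker: $96,475; Chaudhri: $62,425

Profit-interest units total: 55.
Unrounded shares: Marchetti 8/55 × $312,100 = 45,396.36; Andrade 3/55 × $312,100 = 17,023.64; Lindqvist 2/55 × $312,100 = 11,349.09; Tam 14/55 × $312,100 = 79,443.64; Becker 17/55 × $312,100 = 96,467.27; Chaudhri 11/55 × $312,100 = 62,420.00.
At nearest $25: Marchetti $45,400; Andrade $17,025; Lindqvist $11,350; Tam $79,450; Becker $96,475; Chaudhri $62,425. Sum = $312,125.
Difference $312,100 − $312,125 = −$25 applied to Lindqvist: Lindqvist becomes $11,325.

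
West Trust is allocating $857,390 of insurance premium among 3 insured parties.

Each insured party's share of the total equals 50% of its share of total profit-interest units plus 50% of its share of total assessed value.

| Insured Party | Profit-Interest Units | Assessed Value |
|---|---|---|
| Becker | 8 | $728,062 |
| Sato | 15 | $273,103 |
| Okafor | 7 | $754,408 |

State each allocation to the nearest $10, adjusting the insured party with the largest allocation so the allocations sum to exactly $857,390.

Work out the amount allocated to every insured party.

Profit-interest units total 30; assessed value total 1,755,573.
Blended shares (50% profit-interest units + 50% assessed value): Becker 0.3407; Sato 0.3278; Okafor 0.3315.
Raw shares: Becker 292,104.80; Sato 281,036.78; Okafor 284,248.42.
At nearest $10: Becker $292,100; Sato $281,040; Okafor $284,250. Sum = $857,390.
Rounded total matches; no reconciliation needed.

Becker: $292,100 · Sato: $281,040 · Okafor: $284,250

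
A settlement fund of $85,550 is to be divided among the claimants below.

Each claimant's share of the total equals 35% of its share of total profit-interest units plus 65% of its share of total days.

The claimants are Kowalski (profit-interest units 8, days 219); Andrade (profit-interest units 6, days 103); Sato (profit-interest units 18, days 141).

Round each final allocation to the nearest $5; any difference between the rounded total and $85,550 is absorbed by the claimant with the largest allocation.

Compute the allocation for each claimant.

Totals — profit-interest units 32, days 463.
Combined weights (35% profit-interest units + 65% days): Kowalski 0.3950; Andrade 0.2102; Sato 0.3948.
Unrounded shares: Kowalski 33,788.09; Andrade 17,984.79; Sato 33,777.12.
Rounded to nearest $5: Kowalski $33,790; Andrade $17,985; Sato $33,775. Sum = $85,550.
No rounding difference to absorb.

Kowalski: $33,790 · Andrade: $17,985 · Sato: $33,775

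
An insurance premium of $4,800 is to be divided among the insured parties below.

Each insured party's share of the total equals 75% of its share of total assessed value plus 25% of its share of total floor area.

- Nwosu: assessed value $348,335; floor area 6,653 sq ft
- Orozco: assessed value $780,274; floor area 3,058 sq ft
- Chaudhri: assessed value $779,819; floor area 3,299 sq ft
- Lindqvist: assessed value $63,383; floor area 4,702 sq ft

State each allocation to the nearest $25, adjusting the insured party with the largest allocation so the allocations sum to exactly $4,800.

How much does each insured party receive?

Totals — assessed value 1,971,811, floor area 17,712.
Combined weights (75% assessed value + 25% floor area): Nwosu 0.2264; Orozco 0.3399; Chaudhri 0.3432; Lindqvist 0.0905.
Unrounded shares: Nwosu 1,086.71; Orozco 1,631.75; Chaudhri 1,647.25; Lindqvist 434.28.
At nearest $25: Nwosu $1,075; Orozco $1,625; Chaudhri $1,650; Lindqvist $425. Sum = $4,775.
Difference $4,800 − $4,775 = +$25 applied to largest allocation (Chaudhri): Chaudhri becomes $1,675.

Nwosu: $1,075; Orozco: $1,625; Chaudhri: $1,675; Lindqvist: $425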